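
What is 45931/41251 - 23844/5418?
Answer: -17493683/5321379 ≈ -3.2874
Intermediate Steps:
45931/41251 - 23844/5418 = 45931*(1/41251) - 23844*1/5418 = 45931/41251 - 3974/903 = -17493683/5321379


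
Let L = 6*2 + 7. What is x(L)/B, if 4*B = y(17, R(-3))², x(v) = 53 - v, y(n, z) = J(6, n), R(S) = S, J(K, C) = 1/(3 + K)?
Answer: 11016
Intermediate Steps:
L = 19 (L = 12 + 7 = 19)
y(n, z) = ⅑ (y(n, z) = 1/(3 + 6) = 1/9 = ⅑)
B = 1/324 (B = (⅑)²/4 = (¼)*(1/81) = 1/324 ≈ 0.0030864)
x(L)/B = (53 - 1*19)/(1/324) = (53 - 19)*324 = 34*324 = 11016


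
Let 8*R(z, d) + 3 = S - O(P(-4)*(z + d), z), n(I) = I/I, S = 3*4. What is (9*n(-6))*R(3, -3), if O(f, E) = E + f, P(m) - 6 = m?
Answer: 27/4 ≈ 6.7500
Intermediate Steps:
P(m) = 6 + m
S = 12
n(I) = 1
R(z, d) = 9/8 - 3*z/8 - d/4 (R(z, d) = -3/8 + (12 - (z + (6 - 4)*(z + d)))/8 = -3/8 + (12 - (z + 2*(d + z)))/8 = -3/8 + (12 - (z + (2*d + 2*z)))/8 = -3/8 + (12 - (2*d + 3*z))/8 = -3/8 + (12 + (-3*z - 2*d))/8 = -3/8 + (12 - 3*z - 2*d)/8 = -3/8 + (3/2 - 3*z/8 - d/4) = 9/8 - 3*z/8 - d/4)
(9*n(-6))*R(3, -3) = (9*1)*(9/8 - 3/8*3 - 1/4*(-3)) = 9*(9/8 - 9/8 + 3/4) = 9*(3/4) = 27/4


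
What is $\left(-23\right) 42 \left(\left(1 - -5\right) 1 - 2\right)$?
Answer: $-3864$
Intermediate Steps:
$\left(-23\right) 42 \left(\left(1 - -5\right) 1 - 2\right) = - 966 \left(\left(1 + 5\right) 1 - 2\right) = - 966 \left(6 \cdot 1 - 2\right) = - 966 \left(6 - 2\right) = \left(-966\right) 4 = -3864$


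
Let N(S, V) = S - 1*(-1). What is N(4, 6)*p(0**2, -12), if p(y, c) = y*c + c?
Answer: -60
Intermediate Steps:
N(S, V) = 1 + S (N(S, V) = S + 1 = 1 + S)
p(y, c) = c + c*y (p(y, c) = c*y + c = c + c*y)
N(4, 6)*p(0**2, -12) = (1 + 4)*(-12*(1 + 0**2)) = 5*(-12*(1 + 0)) = 5*(-12*1) = 5*(-12) = -60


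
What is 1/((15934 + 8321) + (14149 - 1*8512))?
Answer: 1/29892 ≈ 3.3454e-5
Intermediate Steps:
1/((15934 + 8321) + (14149 - 1*8512)) = 1/(24255 + (14149 - 8512)) = 1/(24255 + 5637) = 1/29892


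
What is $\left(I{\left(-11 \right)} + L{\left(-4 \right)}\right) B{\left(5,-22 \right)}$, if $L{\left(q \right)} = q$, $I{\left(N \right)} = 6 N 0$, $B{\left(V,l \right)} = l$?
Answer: $88$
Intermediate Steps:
$I{\left(N \right)} = 0$
$\left(I{\left(-11 \right)} + L{\left(-4 \right)}\right) B{\left(5,-22 \right)} = \left(0 - 4\right) \left(-22\right) = \left(-4\right) \left(-22\right) = 88$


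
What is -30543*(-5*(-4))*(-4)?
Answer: 2443440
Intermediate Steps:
-30543*(-5*(-4))*(-4) = -610860*(-4) = -30543*(-80) = 2443440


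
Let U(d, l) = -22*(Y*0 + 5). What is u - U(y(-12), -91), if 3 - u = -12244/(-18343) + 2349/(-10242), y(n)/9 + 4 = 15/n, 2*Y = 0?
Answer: 2349653593/20874334 ≈ 112.56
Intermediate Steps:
Y = 0 (Y = (½)*0 = 0)
y(n) = -36 + 135/n (y(n) = -36 + 9*(15/n) = -36 + 135/n)
U(d, l) = -110 (U(d, l) = -22*(0*0 + 5) = -22*(0 + 5) = -22*5 = -110)
u = 53476853/20874334 (u = 3 - (-12244/(-18343) + 2349/(-10242)) = 3 - (-12244*(-1/18343) + 2349*(-1/10242)) = 3 - (12244/18343 - 261/1138) = 3 - 1*9146149/20874334 = 3 - 9146149/20874334 = 53476853/20874334 ≈ 2.5618)
u - U(y(-12), -91) = 53476853/20874334 - 1*(-110) = 53476853/20874334 + 110 = 2349653593/20874334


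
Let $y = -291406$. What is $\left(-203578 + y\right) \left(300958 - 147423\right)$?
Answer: $-75997368440$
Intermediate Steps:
$\left(-203578 + y\right) \left(300958 - 147423\right) = \left(-203578 - 291406\right) \left(300958 - 147423\right) = \left(-494984\right) 153535 = -75997368440$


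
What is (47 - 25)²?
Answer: 484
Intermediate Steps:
(47 - 25)² = 22² = 484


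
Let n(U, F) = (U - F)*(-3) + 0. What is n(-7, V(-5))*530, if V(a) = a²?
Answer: 50880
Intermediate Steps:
n(U, F) = -3*U + 3*F (n(U, F) = (-3*U + 3*F) + 0 = -3*U + 3*F)
n(-7, V(-5))*530 = (-3*(-7) + 3*(-5)²)*530 = (21 + 3*25)*530 = (21 + 75)*530 = 96*530 = 50880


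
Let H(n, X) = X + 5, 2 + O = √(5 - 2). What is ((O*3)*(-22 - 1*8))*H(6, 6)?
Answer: 1980 - 990*√3 ≈ 265.27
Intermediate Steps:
O = -2 + √3 (O = -2 + √(5 - 2) = -2 + √3 ≈ -0.26795)
H(n, X) = 5 + X
((O*3)*(-22 - 1*8))*H(6, 6) = (((-2 + √3)*3)*(-22 - 1*8))*(5 + 6) = ((-6 + 3*√3)*(-22 - 8))*11 = ((-6 + 3*√3)*(-30))*11 = (180 - 90*√3)*11 = 1980 - 990*√3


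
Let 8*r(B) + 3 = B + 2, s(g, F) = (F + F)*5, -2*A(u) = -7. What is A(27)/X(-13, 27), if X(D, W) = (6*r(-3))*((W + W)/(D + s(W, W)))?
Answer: -1799/324 ≈ -5.5525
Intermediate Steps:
A(u) = 7/2 (A(u) = -1/2*(-7) = 7/2)
s(g, F) = 10*F (s(g, F) = (2*F)*5 = 10*F)
r(B) = -1/8 + B/8 (r(B) = -3/8 + (B + 2)/8 = -3/8 + (2 + B)/8 = -3/8 + (1/4 + B/8) = -1/8 + B/8)
X(D, W) = -6*W/(D + 10*W) (X(D, W) = (6*(-1/8 + (1/8)*(-3)))*((W + W)/(D + 10*W)) = (6*(-1/8 - 3/8))*((2*W)/(D + 10*W)) = (6*(-1/2))*(2*W/(D + 10*W)) = -6*W/(D + 10*W))
A(27)/X(-13, 27) = 7/(2*((-6*27/(-13 + 10*27)))) = 7/(2*((-6*27/(-13 + 270)))) = 7/(2*((-6*27/257))) = 7/(2*((-6*27*1/257))) = 7/(2*(-162/257)) = (7/2)*(-257/162) = -1799/324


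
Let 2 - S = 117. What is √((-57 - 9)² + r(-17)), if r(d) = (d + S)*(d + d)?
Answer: 2*√2211 ≈ 94.042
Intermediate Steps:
S = -115 (S = 2 - 1*117 = 2 - 117 = -115)
r(d) = 2*d*(-115 + d) (r(d) = (d - 115)*(d + d) = (-115 + d)*(2*d) = 2*d*(-115 + d))
√((-57 - 9)² + r(-17)) = √((-57 - 9)² + 2*(-17)*(-115 - 17)) = √((-66)² + 2*(-17)*(-132)) = √(4356 + 4488) = √8844 = 2*√2211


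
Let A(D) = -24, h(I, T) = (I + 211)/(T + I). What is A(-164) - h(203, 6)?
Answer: -5430/209 ≈ -25.981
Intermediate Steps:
h(I, T) = (211 + I)/(I + T)
A(-164) - h(203, 6) = -24 - (211 + 203)/(203 + 6) = -24 - 414/209 = -5430/209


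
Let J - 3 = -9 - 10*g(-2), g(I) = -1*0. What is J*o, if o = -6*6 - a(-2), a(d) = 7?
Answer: 258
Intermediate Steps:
g(I) = 0
o = -43 (o = -6*6 - 1*7 = -36 - 7 = -43)
J = -6 (J = 3 + (-9 - 10*0) = 3 + (-9 + 0) = 3 - 9 = -6)
J*o = -6*(-43) = 258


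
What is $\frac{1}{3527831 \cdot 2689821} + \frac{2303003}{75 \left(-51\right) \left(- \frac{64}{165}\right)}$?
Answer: $\frac{80130358580813857201}{51621432460885440} \approx 1552.3$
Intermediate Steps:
$\frac{1}{3527831 \cdot 2689821} + \frac{2303003}{75 \left(-51\right) \left(- \frac{64}{165}\right)} = \frac{1}{3527831} \cdot \frac{1}{2689821} + \frac{2303003}{\left(-3825\right) \left(\left(-64\right) \frac{1}{165}\right)} = \frac{1}{9489233908251} + \frac{2303003}{\left(-3825\right) \left(- \frac{64}{165}\right)} = \frac{1}{9489233908251} + \frac{2303003}{\frac{16320}{11}} = \frac{1}{9489233908251} + 2303003 \cdot \frac{11}{16320} = \frac{1}{9489233908251} + \frac{25333033}{16320} = \frac{80130358580813857201}{51621432460885440}$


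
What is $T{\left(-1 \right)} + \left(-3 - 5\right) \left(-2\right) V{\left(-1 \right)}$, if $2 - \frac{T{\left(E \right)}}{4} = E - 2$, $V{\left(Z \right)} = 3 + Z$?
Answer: $52$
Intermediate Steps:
$T{\left(E \right)} = 16 - 4 E$ ($T{\left(E \right)} = 8 - 4 \left(E - 2\right) = 8 - 4 \left(-2 + E\right) = 8 - \left(-8 + 4 E\right) = 16 - 4 E$)
$T{\left(-1 \right)} + \left(-3 - 5\right) \left(-2\right) V{\left(-1 \right)} = \left(16 - -4\right) + \left(-3 - 5\right) \left(-2\right) \left(3 - 1\right) = \left(16 + 4\right) + \left(-8\right) \left(-2\right) 2 = 20 + 16 \cdot 2 = 20 + 32 = 52$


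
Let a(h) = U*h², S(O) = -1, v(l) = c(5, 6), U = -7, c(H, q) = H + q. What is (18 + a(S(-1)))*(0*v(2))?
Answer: 0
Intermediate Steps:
v(l) = 11 (v(l) = 5 + 6 = 11)
a(h) = -7*h²
(18 + a(S(-1)))*(0*v(2)) = (18 - 7*(-1)²)*(0*11) = (18 - 7*1)*0 = (18 - 7)*0 = 11*0 = 0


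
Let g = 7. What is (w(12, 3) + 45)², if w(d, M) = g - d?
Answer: 1600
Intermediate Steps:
w(d, M) = 7 - d
(w(12, 3) + 45)² = ((7 - 1*12) + 45)² = ((7 - 12) + 45)² = (-5 + 45)² = 40² = 1600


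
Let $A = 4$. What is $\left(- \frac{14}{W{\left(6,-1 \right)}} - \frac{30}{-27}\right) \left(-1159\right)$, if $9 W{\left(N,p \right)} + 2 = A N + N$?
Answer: $\frac{70699}{18} \approx 3927.7$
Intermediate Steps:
$W{\left(N,p \right)} = - \frac{2}{9} + \frac{5 N}{9}$ ($W{\left(N,p \right)} = - \frac{2}{9} + \frac{4 N + N}{9} = - \frac{2}{9} + \frac{5 N}{9}$)
$\left(- \frac{14}{W{\left(6,-1 \right)}} - \frac{30}{-27}\right) \left(-1159\right) = \left(- \frac{14}{- \frac{2}{9} + \frac{5}{9} \cdot 6} - \frac{30}{-27}\right) \left(-1159\right) = \left(- \frac{14}{- \frac{2}{9} + \frac{10}{3}} - - \frac{10}{9}\right) \left(-1159\right) = \left(- \frac{14}{\frac{28}{9}} + \frac{10}{9}\right) \left(-1159\right) = \left(\left(-14\right) \frac{9}{28} + \frac{10}{9}\right) \left(-1159\right) = \left(- \frac{9}{2} + \frac{10}{9}\right) \left(-1159\right) = \left(- \frac{61}{18}\right) \left(-1159\right) = \frac{70699}{18}$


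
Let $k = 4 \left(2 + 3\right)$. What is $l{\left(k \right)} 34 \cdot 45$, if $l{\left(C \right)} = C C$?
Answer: $612000$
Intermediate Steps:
$k = 20$ ($k = 4 \cdot 5 = 20$)
$l{\left(C \right)} = C^{2}$
$l{\left(k \right)} 34 \cdot 45 = 20^{2} \cdot 34 \cdot 45 = 400 \cdot 34 \cdot 45 = 13600 \cdot 45 = 612000$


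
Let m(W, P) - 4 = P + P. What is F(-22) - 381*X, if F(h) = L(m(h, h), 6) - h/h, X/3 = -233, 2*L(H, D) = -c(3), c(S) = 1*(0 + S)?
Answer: 532633/2 ≈ 2.6632e+5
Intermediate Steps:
m(W, P) = 4 + 2*P (m(W, P) = 4 + (P + P) = 4 + 2*P)
c(S) = S (c(S) = 1*S = S)
L(H, D) = -3/2 (L(H, D) = (-1*3)/2 = (1/2)*(-3) = -3/2)
X = -699 (X = 3*(-233) = -699)
F(h) = -5/2 (F(h) = -3/2 - h/h = -3/2 - 1*1 = -3/2 - 1 = -5/2)
F(-22) - 381*X = -5/2 - 381*(-699) = -5/2 + 266319 = 532633/2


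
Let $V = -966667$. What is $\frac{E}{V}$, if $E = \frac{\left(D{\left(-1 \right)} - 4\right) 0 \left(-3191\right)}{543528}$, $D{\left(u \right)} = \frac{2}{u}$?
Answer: $0$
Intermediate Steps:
$E = 0$ ($E = \frac{\left(\frac{2}{-1} - 4\right) 0 \left(-3191\right)}{543528} = \left(2 \left(-1\right) - 4\right) 0 \left(-3191\right) \frac{1}{543528} = \left(-2 - 4\right) 0 \left(-3191\right) \frac{1}{543528} = \left(-6\right) 0 \left(-3191\right) \frac{1}{543528} = 0 \left(-3191\right) \frac{1}{543528} = 0 \cdot \frac{1}{543528} = 0$)
$\frac{E}{V} = \frac{0}{-966667} = 0 \left(- \frac{1}{966667}\right) = 0$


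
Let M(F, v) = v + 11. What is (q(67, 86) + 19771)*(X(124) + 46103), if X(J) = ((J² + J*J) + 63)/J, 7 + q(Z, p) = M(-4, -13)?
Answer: 56791907147/62 ≈ 9.1600e+8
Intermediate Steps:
M(F, v) = 11 + v
q(Z, p) = -9 (q(Z, p) = -7 + (11 - 13) = -7 - 2 = -9)
X(J) = (63 + 2*J²)/J (X(J) = ((J² + J²) + 63)/J = (2*J² + 63)/J = (63 + 2*J²)/J)
(q(67, 86) + 19771)*(X(124) + 46103) = (-9 + 19771)*((2*124 + 63/124) + 46103) = 19762*((248 + 63*(1/124)) + 46103) = 19762*((248 + 63/124) + 46103) = 19762*(30815/124 + 46103) = 19762*(5747587/124) = 56791907147/62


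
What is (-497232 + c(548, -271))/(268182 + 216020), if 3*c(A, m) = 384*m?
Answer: -265960/242101 ≈ -1.0985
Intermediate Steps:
c(A, m) = 128*m (c(A, m) = (384*m)/3 = 128*m)
(-497232 + c(548, -271))/(268182 + 216020) = (-497232 + 128*(-271))/(268182 + 216020) = (-497232 - 34688)/484202 = -531920*1/484202 = -265960/242101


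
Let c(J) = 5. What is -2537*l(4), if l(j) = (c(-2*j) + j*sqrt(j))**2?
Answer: -428753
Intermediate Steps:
l(j) = (5 + j**(3/2))**2 (l(j) = (5 + j*sqrt(j))**2 = (5 + j**(3/2))**2)
-2537*l(4) = -2537*(5 + 4**(3/2))**2 = -2537*(5 + 8)**2 = -2537*13**2 = -2537*169 = -428753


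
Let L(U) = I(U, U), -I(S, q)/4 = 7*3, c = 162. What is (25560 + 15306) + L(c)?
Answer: 40782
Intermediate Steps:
I(S, q) = -84 (I(S, q) = -28*3 = -4*21 = -84)
L(U) = -84
(25560 + 15306) + L(c) = (25560 + 15306) - 84 = 40866 - 84 = 40782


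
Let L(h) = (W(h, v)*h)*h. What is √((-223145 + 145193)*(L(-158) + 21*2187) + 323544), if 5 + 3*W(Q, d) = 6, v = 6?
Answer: 2*I*√1057110634 ≈ 65027.0*I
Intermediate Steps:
W(Q, d) = ⅓ (W(Q, d) = -5/3 + (⅓)*6 = -5/3 + 2 = ⅓)
L(h) = h²/3 (L(h) = (h/3)*h = h²/3)
√((-223145 + 145193)*(L(-158) + 21*2187) + 323544) = √((-223145 + 145193)*((⅓)*(-158)² + 21*2187) + 323544) = √(-77952*((⅓)*24964 + 45927) + 323544) = √(-77952*(24964/3 + 45927) + 323544) = √(-77952*162745/3 + 323544) = √(-4228766080 + 323544) = √(-4228442536) = 2*I*√1057110634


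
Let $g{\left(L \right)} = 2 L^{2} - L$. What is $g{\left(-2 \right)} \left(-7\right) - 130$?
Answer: $-200$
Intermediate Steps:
$g{\left(L \right)} = - L + 2 L^{2}$
$g{\left(-2 \right)} \left(-7\right) - 130 = - 2 \left(-1 + 2 \left(-2\right)\right) \left(-7\right) - 130 = - 2 \left(-1 - 4\right) \left(-7\right) - 130 = \left(-2\right) \left(-5\right) \left(-7\right) - 130 = 10 \left(-7\right) - 130 = -70 - 130 = -200$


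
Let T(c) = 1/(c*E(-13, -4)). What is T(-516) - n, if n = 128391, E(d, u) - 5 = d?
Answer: -529998047/4128 ≈ -1.2839e+5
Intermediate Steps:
E(d, u) = 5 + d
T(c) = -1/(8*c) (T(c) = 1/(c*(5 - 13)) = 1/(c*(-8)) = -⅛/c = -1/(8*c))
T(-516) - n = -⅛/(-516) - 1*128391 = -⅛*(-1/516) - 128391 = 1/4128 - 128391 = -529998047/4128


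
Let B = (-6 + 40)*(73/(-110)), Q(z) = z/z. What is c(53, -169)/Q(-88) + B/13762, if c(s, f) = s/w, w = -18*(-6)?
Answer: 19991101/40873140 ≈ 0.48910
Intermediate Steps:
w = 108
c(s, f) = s/108
Q(z) = 1
B = -1241/55 (B = 34*(73*(-1/110)) = 34*(-73/110) = -1241/55 ≈ -22.564)
c(53, -169)/Q(-88) + B/13762 = ((1/108)*53)/1 - 1241/55/13762 = (53/108)*1 - 1241/55*1/13762 = 53/108 - 1241/756910 = 19991101/40873140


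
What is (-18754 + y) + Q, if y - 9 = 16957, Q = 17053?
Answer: 15265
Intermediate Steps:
y = 16966 (y = 9 + 16957 = 16966)
(-18754 + y) + Q = (-18754 + 16966) + 17053 = -1788 + 17053 = 15265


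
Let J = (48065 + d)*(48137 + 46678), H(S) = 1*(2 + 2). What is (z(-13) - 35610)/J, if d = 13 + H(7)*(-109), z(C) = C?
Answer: -727/92187270 ≈ -7.8861e-6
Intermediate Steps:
H(S) = 4 (H(S) = 1*4 = 4)
d = -423 (d = 13 + 4*(-109) = 13 - 436 = -423)
J = 4517176230 (J = (48065 - 423)*(48137 + 46678) = 47642*94815 = 4517176230)
(z(-13) - 35610)/J = (-13 - 35610)/4517176230 = -35623*1/4517176230 = -727/92187270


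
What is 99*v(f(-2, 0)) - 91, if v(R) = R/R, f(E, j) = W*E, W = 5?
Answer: 8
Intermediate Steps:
f(E, j) = 5*E
v(R) = 1
99*v(f(-2, 0)) - 91 = 99*1 - 91 = 99 - 91 = 8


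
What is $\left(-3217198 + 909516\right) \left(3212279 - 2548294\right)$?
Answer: $-1532266232770$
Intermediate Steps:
$\left(-3217198 + 909516\right) \left(3212279 - 2548294\right) = \left(-2307682\right) 663985 = -1532266232770$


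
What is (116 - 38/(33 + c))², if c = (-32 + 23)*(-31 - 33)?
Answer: 4985207236/370881 ≈ 13442.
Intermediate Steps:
c = 576 (c = -9*(-64) = 576)
(116 - 38/(33 + c))² = (116 - 38/(33 + 576))² = (116 - 38/609)² = (70606/609)² = 4985207236/370881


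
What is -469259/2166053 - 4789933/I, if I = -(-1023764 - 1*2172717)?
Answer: -11875226222028/6923747259493 ≈ -1.7151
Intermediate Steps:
I = 3196481 (I = -(-1023764 - 2172717) = -1*(-3196481) = 3196481)
-469259/2166053 - 4789933/I = -469259/2166053 - 4789933/3196481 = -11875226222028/6923747259493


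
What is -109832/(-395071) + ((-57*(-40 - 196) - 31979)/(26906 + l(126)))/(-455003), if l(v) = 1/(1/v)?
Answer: 1350901500336289/4859231507437816 ≈ 0.27801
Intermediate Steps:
l(v) = v
-109832/(-395071) + ((-57*(-40 - 196) - 31979)/(26906 + l(126)))/(-455003) = -109832/(-395071) + ((-57*(-40 - 196) - 31979)/(26906 + 126))/(-455003) = -109832*(-1/395071) + ((-57*(-236) - 31979)/27032)*(-1/455003) = 109832/395071 + ((13452 - 31979)*(1/27032))*(-1/455003) = 109832/395071 - 18527*1/27032*(-1/455003) = 109832/395071 - 18527/27032*(-1/455003) = 109832/395071 + 18527/12299641096 = 1350901500336289/4859231507437816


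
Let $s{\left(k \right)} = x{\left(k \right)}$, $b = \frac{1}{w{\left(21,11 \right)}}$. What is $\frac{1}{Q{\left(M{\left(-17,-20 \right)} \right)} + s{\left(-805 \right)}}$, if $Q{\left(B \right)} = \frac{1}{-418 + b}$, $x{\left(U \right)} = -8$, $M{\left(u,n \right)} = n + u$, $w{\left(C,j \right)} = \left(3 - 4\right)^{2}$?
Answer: $- \frac{417}{3337} \approx -0.12496$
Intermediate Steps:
$w{\left(C,j \right)} = 1$ ($w{\left(C,j \right)} = \left(-1\right)^{2} = 1$)
$b = 1$ ($b = 1^{-1} = 1$)
$s{\left(k \right)} = -8$
$Q{\left(B \right)} = - \frac{1}{417}$ ($Q{\left(B \right)} = \frac{1}{-418 + 1} = \frac{1}{-417} = - \frac{1}{417}$)
$\frac{1}{Q{\left(M{\left(-17,-20 \right)} \right)} + s{\left(-805 \right)}} = \frac{1}{- \frac{1}{417} - 8} = \frac{1}{- \frac{3337}{417}} = - \frac{417}{3337}$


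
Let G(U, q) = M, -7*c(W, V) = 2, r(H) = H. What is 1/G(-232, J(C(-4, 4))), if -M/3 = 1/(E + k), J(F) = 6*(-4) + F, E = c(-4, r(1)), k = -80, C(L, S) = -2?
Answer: 562/21 ≈ 26.762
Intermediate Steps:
c(W, V) = -2/7 (c(W, V) = -1/7*2 = -2/7)
E = -2/7 ≈ -0.28571
J(F) = -24 + F
M = 21/562 (M = -3/(-2/7 - 80) = -3/(-562/7) = -3*(-7/562) = 21/562 ≈ 0.037367)
G(U, q) = 21/562
1/G(-232, J(C(-4, 4))) = 1/(21/562) = 562/21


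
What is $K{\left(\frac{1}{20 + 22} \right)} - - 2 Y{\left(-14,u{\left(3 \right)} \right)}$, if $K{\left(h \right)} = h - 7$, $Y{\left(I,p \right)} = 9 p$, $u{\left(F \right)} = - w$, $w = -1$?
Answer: $\frac{463}{42} \approx 11.024$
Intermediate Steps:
$u{\left(F \right)} = 1$ ($u{\left(F \right)} = \left(-1\right) \left(-1\right) = 1$)
$K{\left(h \right)} = -7 + h$
$K{\left(\frac{1}{20 + 22} \right)} - - 2 Y{\left(-14,u{\left(3 \right)} \right)} = \left(-7 + \frac{1}{20 + 22}\right) - - 2 \cdot 9 \cdot 1 = \left(-7 + \frac{1}{42}\right) - \left(-2\right) 9 = \left(-7 + \frac{1}{42}\right) - -18 = - \frac{293}{42} + 18 = \frac{463}{42}$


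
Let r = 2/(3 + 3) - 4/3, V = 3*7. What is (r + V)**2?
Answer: 400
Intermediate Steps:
V = 21
r = -1 (r = 2/6 - 4*1/3 = 2*(1/6) - 4/3 = 1/3 - 4/3 = -1)
(r + V)**2 = (-1 + 21)**2 = 20**2 = 400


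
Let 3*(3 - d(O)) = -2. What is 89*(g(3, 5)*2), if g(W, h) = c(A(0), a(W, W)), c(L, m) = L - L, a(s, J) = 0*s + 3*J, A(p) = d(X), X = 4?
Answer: 0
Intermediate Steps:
d(O) = 11/3 (d(O) = 3 - ⅓*(-2) = 3 + ⅔ = 11/3)
A(p) = 11/3
a(s, J) = 3*J (a(s, J) = 0 + 3*J = 3*J)
c(L, m) = 0
g(W, h) = 0
89*(g(3, 5)*2) = 89*(0*2) = 89*0 = 0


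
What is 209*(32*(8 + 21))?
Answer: 193952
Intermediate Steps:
209*(32*(8 + 21)) = 209*(32*29) = 209*928 = 193952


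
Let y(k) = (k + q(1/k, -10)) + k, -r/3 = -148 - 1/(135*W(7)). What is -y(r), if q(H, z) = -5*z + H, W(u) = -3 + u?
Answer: -6747026941/7192890 ≈ -938.01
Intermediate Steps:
q(H, z) = H - 5*z
r = 79921/180 (r = -3*(-148 - 1/(135*(-3 + 7))) = -3*(-148 - 1/(135*4)) = -3*(-148 - 1*1/540) = -3*(-148 - 1/540) = -3*(-79921/540) = 79921/180 ≈ 444.01)
y(k) = 50 + 1/k + 2*k (y(k) = (k + (1/k - 5*(-10))) + k = (k + (1/k + 50)) + k = (k + (50 + 1/k)) + k = (50 + k + 1/k) + k = 50 + 1/k + 2*k)
-y(r) = -(50 + 1/(79921/180) + 2*(79921/180)) = -(50 + 180/79921 + 79921/90) = -1*6747026941/7192890 = -6747026941/7192890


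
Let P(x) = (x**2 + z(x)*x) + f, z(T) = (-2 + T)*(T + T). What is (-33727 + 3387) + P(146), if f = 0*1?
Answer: 6129984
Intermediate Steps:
z(T) = 2*T*(-2 + T) (z(T) = (-2 + T)*(2*T) = 2*T*(-2 + T))
f = 0
P(x) = x**2 + 2*x**2*(-2 + x) (P(x) = (x**2 + (2*x*(-2 + x))*x) + 0 = (x**2 + 2*x**2*(-2 + x)) + 0 = x**2 + 2*x**2*(-2 + x))
(-33727 + 3387) + P(146) = (-33727 + 3387) + 146**2*(-3 + 2*146) = -30340 + 21316*(-3 + 292) = -30340 + 21316*289 = -30340 + 6160324 = 6129984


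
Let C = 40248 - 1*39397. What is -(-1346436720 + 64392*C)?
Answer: 1291639128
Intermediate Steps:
C = 851 (C = 40248 - 39397 = 851)
-(-1346436720 + 64392*C) = -64392/(1/(851 - 20910)) = -64392/(1/(-20059)) = -64392/(-1/20059) = -64392*(-20059) = 1291639128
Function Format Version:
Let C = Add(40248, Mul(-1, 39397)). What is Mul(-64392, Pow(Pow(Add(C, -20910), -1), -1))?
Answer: 1291639128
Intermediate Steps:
C = 851 (C = Add(40248, -39397) = 851)
Mul(-64392, Pow(Pow(Add(C, -20910), -1), -1)) = Mul(-64392, Pow(Pow(Add(851, -20910), -1), -1)) = Mul(-64392, Pow(Pow(-20059, -1), -1)) = Mul(-64392, Pow(Rational(-1, 20059), -1)) = Mul(-64392, -20059) = 1291639128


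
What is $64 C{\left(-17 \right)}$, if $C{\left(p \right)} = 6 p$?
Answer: $-6528$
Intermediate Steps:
$64 C{\left(-17 \right)} = 64 \cdot 6 \left(-17\right) = 64 \left(-102\right) = -6528$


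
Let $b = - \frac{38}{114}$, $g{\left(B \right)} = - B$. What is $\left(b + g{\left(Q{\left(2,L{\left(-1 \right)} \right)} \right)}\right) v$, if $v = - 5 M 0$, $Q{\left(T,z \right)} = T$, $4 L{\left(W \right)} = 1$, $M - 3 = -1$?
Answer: $0$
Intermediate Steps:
$M = 2$ ($M = 3 - 1 = 2$)
$L{\left(W \right)} = \frac{1}{4}$ ($L{\left(W \right)} = \frac{1}{4} \cdot 1 = \frac{1}{4}$)
$v = 0$ ($v = \left(-5\right) 2 \cdot 0 = \left(-10\right) 0 = 0$)
$b = - \frac{1}{3}$ ($b = \left(-38\right) \frac{1}{114} = - \frac{1}{3} \approx -0.33333$)
$\left(b + g{\left(Q{\left(2,L{\left(-1 \right)} \right)} \right)}\right) v = \left(- \frac{1}{3} - 2\right) 0 = \left(- \frac{7}{3}\right) 0 = 0$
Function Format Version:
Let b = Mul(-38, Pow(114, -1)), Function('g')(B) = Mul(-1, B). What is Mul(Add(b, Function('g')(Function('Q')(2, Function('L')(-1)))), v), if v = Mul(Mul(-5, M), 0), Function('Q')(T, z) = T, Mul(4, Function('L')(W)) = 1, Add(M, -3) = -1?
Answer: 0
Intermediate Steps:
M = 2 (M = Add(3, -1) = 2)
Function('L')(W) = Rational(1, 4) (Function('L')(W) = Mul(Rational(1, 4), 1) = Rational(1, 4))
v = 0 (v = Mul(Mul(-5, 2), 0) = Mul(-10, 0) = 0)
b = Rational(-1, 3) (b = Mul(-38, Rational(1, 114)) = Rational(-1, 3) ≈ -0.33333)
Mul(Add(b, Function('g')(Function('Q')(2, Function('L')(-1)))), v) = Mul(Add(Rational(-1, 3), Mul(-1, 2)), 0) = Mul(Add(Rational(-1, 3), -2), 0) = Mul(Rational(-7, 3), 0) = 0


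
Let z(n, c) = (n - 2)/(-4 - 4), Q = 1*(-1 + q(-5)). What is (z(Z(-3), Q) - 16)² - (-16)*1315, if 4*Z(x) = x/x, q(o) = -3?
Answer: 21799985/1024 ≈ 21289.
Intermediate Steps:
Z(x) = ¼ (Z(x) = (x/x)/4 = (¼)*1 = ¼)
Q = -4 (Q = 1*(-1 - 3) = 1*(-4) = -4)
z(n, c) = ¼ - n/8 (z(n, c) = (-2 + n)/(-8) = (-2 + n)*(-⅛) = ¼ - n/8)
(z(Z(-3), Q) - 16)² - (-16)*1315 = ((¼ - ⅛*¼) - 16)² - (-16)*1315 = ((¼ - 1/32) - 16)² - 1*(-21040) = (7/32 - 16)² + 21040 = (-505/32)² + 21040 = 255025/1024 + 21040 = 21799985/1024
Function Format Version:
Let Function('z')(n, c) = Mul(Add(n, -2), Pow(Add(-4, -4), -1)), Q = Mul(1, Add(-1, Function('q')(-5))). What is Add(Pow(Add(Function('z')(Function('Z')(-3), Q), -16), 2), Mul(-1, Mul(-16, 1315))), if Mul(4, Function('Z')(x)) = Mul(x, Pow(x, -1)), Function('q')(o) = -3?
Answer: Rational(21799985, 1024) ≈ 21289.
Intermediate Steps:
Function('Z')(x) = Rational(1, 4) (Function('Z')(x) = Mul(Rational(1, 4), Mul(x, Pow(x, -1))) = Mul(Rational(1, 4), 1) = Rational(1, 4))
Q = -4 (Q = Mul(1, Add(-1, -3)) = Mul(1, -4) = -4)
Function('z')(n, c) = Add(Rational(1, 4), Mul(Rational(-1, 8), n)) (Function('z')(n, c) = Mul(Add(-2, n), Pow(-8, -1)) = Mul(Add(-2, n), Rational(-1, 8)) = Add(Rational(1, 4), Mul(Rational(-1, 8), n)))
Add(Pow(Add(Function('z')(Function('Z')(-3), Q), -16), 2), Mul(-1, Mul(-16, 1315))) = Add(Pow(Add(Add(Rational(1, 4), Mul(Rational(-1, 8), Rational(1, 4))), -16), 2), Mul(-1, Mul(-16, 1315))) = Add(Pow(Add(Add(Rational(1, 4), Rational(-1, 32)), -16), 2), Mul(-1, -21040)) = Add(Pow(Add(Rational(7, 32), -16), 2), 21040) = Add(Pow(Rational(-505, 32), 2), 21040) = Add(Rational(255025, 1024), 21040) = Rational(21799985, 1024)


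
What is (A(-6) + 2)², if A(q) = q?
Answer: 16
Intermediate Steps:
(A(-6) + 2)² = (-6 + 2)² = (-4)² = 16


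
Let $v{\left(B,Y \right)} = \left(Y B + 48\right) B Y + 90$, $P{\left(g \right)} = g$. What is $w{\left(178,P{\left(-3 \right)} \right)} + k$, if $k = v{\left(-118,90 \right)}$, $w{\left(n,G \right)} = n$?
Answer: $112274908$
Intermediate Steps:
$v{\left(B,Y \right)} = 90 + B Y \left(48 + B Y\right)$ ($v{\left(B,Y \right)} = \left(B Y + 48\right) B Y + 90 = \left(48 + B Y\right) B Y + 90 = B \left(48 + B Y\right) Y + 90 = B Y \left(48 + B Y\right) + 90 = 90 + B Y \left(48 + B Y\right)$)
$k = 112274730$ ($k = 90 + \left(-118\right)^{2} \cdot 90^{2} + 48 \left(-118\right) 90 = 90 + 13924 \cdot 8100 - 509760 = 90 + 112784400 - 509760 = 112274730$)
$w{\left(178,P{\left(-3 \right)} \right)} + k = 178 + 112274730 = 112274908$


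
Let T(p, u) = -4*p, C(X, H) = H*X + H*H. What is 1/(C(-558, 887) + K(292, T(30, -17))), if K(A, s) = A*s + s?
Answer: 1/256663 ≈ 3.8962e-6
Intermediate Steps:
C(X, H) = H**2 + H*X (C(X, H) = H*X + H**2 = H**2 + H*X)
K(A, s) = s + A*s
1/(C(-558, 887) + K(292, T(30, -17))) = 1/(887*(887 - 558) + (-4*30)*(1 + 292)) = 1/(887*329 - 120*293) = 1/(291823 - 35160) = 1/256663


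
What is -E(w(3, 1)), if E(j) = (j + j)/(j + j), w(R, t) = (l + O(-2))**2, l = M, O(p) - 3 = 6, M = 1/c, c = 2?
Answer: -1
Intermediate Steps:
M = 1/2 ≈ 0.50000
O(p) = 9 (O(p) = 3 + 6 = 9)
l = 1/2 ≈ 0.50000
w(R, t) = 361/4 (w(R, t) = (1/2 + 9)**2 = (19/2)**2 = 361/4)
E(j) = 1 (E(j) = (2*j)/((2*j)) = (2*j)*(1/(2*j)) = 1)
-E(w(3, 1)) = -1*1 = -1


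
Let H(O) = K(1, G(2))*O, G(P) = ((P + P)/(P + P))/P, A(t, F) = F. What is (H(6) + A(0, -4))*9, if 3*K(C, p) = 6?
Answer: 72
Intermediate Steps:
G(P) = 1/P (G(P) = ((2*P)/((2*P)))/P = ((2*P)*(1/(2*P)))/P = 1/P)
K(C, p) = 2 (K(C, p) = (1/3)*6 = 2)
H(O) = 2*O
(H(6) + A(0, -4))*9 = (2*6 - 4)*9 = (12 - 4)*9 = 8*9 = 72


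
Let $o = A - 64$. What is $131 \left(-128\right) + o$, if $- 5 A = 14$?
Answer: $- \frac{84174}{5} \approx -16835.0$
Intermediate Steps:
$A = - \frac{14}{5}$ ($A = \left(- \frac{1}{5}\right) 14 = - \frac{14}{5} \approx -2.8$)
$o = - \frac{334}{5}$ ($o = - \frac{14}{5} - 64 = - \frac{334}{5} \approx -66.8$)
$131 \left(-128\right) + o = 131 \left(-128\right) - \frac{334}{5} = -16768 - \frac{334}{5} = - \frac{84174}{5}$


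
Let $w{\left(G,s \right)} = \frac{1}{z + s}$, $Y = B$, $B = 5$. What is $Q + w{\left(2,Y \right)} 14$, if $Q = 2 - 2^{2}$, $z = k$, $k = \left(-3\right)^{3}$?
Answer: $- \frac{29}{11} \approx -2.6364$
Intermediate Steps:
$Y = 5$
$k = -27$
$z = -27$
$Q = -2$ ($Q = 2 - 4 = -2$)
$w{\left(G,s \right)} = \frac{1}{-27 + s}$
$Q + w{\left(2,Y \right)} 14 = -2 + \frac{1}{-27 + 5} \cdot 14 = -2 + \frac{1}{-22} \cdot 14 = -2 - \frac{7}{11} = - \frac{29}{11}$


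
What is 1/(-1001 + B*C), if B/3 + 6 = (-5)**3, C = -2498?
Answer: 1/980713 ≈ 1.0197e-6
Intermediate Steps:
B = -393 (B = -18 + 3*(-5)**3 = -18 + 3*(-125) = -18 - 375 = -393)
1/(-1001 + B*C) = 1/(-1001 - 393*(-2498)) = 1/(-1001 + 981714) = 1/980713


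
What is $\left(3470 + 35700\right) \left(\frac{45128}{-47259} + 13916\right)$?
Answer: $\frac{25758627413720}{47259} \approx 5.4505 \cdot 10^{8}$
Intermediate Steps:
$\left(3470 + 35700\right) \left(\frac{45128}{-47259} + 13916\right) = 39170 \left(45128 \left(- \frac{1}{47259}\right) + 13916\right) = 39170 \left(- \frac{45128}{47259} + 13916\right) = 39170 \cdot \frac{657611116}{47259} = \frac{25758627413720}{47259}$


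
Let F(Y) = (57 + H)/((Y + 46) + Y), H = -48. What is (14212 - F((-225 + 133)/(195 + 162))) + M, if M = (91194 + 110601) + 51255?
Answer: 4339797143/16238 ≈ 2.6726e+5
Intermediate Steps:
F(Y) = 9/(46 + 2*Y) (F(Y) = (57 - 48)/((Y + 46) + Y) = 9/((46 + Y) + Y) = 9/(46 + 2*Y))
M = 253050 (M = 201795 + 51255 = 253050)
(14212 - F((-225 + 133)/(195 + 162))) + M = (14212 - 9/(2*(23 + (-225 + 133)/(195 + 162)))) + 253050 = (14212 - 9/(2*(23 - 92/357))) + 253050 = (14212 - 9/(2*8119/357)) + 253050 = (14212 - 9*357/(2*8119)) + 253050 = (14212 - 1*3213/16238) + 253050 = (14212 - 3213/16238) + 253050 = 230771243/16238 + 253050 = 4339797143/16238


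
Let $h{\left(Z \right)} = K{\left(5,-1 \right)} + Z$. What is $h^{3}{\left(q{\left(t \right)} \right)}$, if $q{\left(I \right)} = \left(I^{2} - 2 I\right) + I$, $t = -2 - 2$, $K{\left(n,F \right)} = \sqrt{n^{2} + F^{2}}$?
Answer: $\left(20 + \sqrt{26}\right)^{3} \approx 15811.0$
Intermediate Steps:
$K{\left(n,F \right)} = \sqrt{F^{2} + n^{2}}$
$t = -4$ ($t = -2 - 2 = -4$)
$q{\left(I \right)} = I^{2} - I$
$h{\left(Z \right)} = Z + \sqrt{26}$ ($h{\left(Z \right)} = \sqrt{\left(-1\right)^{2} + 5^{2}} + Z = \sqrt{1 + 25} + Z = \sqrt{26} + Z = Z + \sqrt{26}$)
$h^{3}{\left(q{\left(t \right)} \right)} = \left(- 4 \left(-1 - 4\right) + \sqrt{26}\right)^{3} = \left(\left(-4\right) \left(-5\right) + \sqrt{26}\right)^{3} = \left(20 + \sqrt{26}\right)^{3}$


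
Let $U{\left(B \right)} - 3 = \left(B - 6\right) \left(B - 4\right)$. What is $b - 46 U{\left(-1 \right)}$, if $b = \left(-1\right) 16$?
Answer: $-1764$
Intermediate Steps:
$U{\left(B \right)} = 3 + \left(-6 + B\right) \left(-4 + B\right)$ ($U{\left(B \right)} = 3 + \left(B - 6\right) \left(B - 4\right) = 3 + \left(-6 + B\right) \left(-4 + B\right)$)
$b = -16$
$b - 46 U{\left(-1 \right)} = -16 - 46 \left(27 + \left(-1\right)^{2} - -10\right) = -16 - 46 \left(27 + 1 + 10\right) = -16 - 1748 = -1764$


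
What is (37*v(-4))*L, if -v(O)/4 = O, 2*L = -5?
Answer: -1480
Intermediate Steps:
L = -5/2 (L = (½)*(-5) = -5/2 ≈ -2.5000)
v(O) = -4*O
(37*v(-4))*L = (37*(-4*(-4)))*(-5/2) = (37*16)*(-5/2) = 592*(-5/2) = -1480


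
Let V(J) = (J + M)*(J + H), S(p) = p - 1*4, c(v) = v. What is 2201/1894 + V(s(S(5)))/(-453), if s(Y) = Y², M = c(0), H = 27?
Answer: 944021/857982 ≈ 1.1003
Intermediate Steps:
M = 0
S(p) = -4 + p (S(p) = p - 4 = -4 + p)
V(J) = J*(27 + J) (V(J) = (J + 0)*(J + 27) = J*(27 + J))
2201/1894 + V(s(S(5)))/(-453) = 2201/1894 + ((-4 + 5)²*(27 + (-4 + 5)²))/(-453) = 2201*(1/1894) + (1²*(27 + 1²))*(-1/453) = 2201/1894 + (1*(27 + 1))*(-1/453) = 2201/1894 + (1*28)*(-1/453) = 2201/1894 + 28*(-1/453) = 2201/1894 - 28/453 = 944021/857982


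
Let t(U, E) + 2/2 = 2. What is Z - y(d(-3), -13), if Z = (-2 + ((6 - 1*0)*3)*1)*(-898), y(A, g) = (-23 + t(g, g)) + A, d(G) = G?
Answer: -14343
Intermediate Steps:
t(U, E) = 1 (t(U, E) = -1 + 2 = 1)
y(A, g) = -22 + A (y(A, g) = (-23 + 1) + A = -22 + A)
Z = -14368 (Z = (-2 + ((6 + 0)*3)*1)*(-898) = (-2 + (6*3)*1)*(-898) = (-2 + 18*1)*(-898) = (-2 + 18)*(-898) = 16*(-898) = -14368)
Z - y(d(-3), -13) = -14368 - (-22 - 3) = -14368 - 1*(-25) = -14368 + 25 = -14343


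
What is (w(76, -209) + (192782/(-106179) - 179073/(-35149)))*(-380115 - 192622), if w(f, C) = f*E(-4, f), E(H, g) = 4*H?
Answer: 2592195335775935219/3732085671 ≈ 6.9457e+8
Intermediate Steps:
w(f, C) = -16*f (w(f, C) = f*(4*(-4)) = f*(-16) = -16*f)
(w(76, -209) + (192782/(-106179) - 179073/(-35149)))*(-380115 - 192622) = (-16*76 + (192782/(-106179) - 179073/(-35149)))*(-380115 - 192622) = (-1216 + (192782*(-1/106179) - 179073*(-1/35149)))*(-572737) = (-1216 + (-192782/106179 + 179073/35149))*(-572737) = (-1216 + 12237697549/3732085671)*(-572737) = -4525978478387/3732085671*(-572737) = 2592195335775935219/3732085671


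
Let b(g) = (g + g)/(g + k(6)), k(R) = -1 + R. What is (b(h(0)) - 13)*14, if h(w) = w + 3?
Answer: -343/2 ≈ -171.50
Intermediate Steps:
h(w) = 3 + w
b(g) = 2*g/(5 + g) (b(g) = (g + g)/(g + (-1 + 6)) = (2*g)/(g + 5) = (2*g)/(5 + g) = 2*g/(5 + g))
(b(h(0)) - 13)*14 = (2*(3 + 0)/(5 + (3 + 0)) - 13)*14 = (2*3/(5 + 3) - 13)*14 = (2*3/8 - 13)*14 = (2*3*(⅛) - 13)*14 = (¾ - 13)*14 = -49/4*14 = -343/2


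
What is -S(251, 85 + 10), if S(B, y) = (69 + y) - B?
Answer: 87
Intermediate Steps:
S(B, y) = 69 + y - B
-S(251, 85 + 10) = -(69 + (85 + 10) - 1*251) = -(69 + 95 - 251) = -1*(-87) = 87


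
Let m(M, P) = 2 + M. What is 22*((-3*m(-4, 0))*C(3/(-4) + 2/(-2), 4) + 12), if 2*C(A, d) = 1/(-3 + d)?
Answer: 330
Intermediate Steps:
C(A, d) = 1/(2*(-3 + d))
22*((-3*m(-4, 0))*C(3/(-4) + 2/(-2), 4) + 12) = 22*((-3*(2 - 4))*(1/(2*(-3 + 4))) + 12) = 22*((-3*(-2))*((½)/1) + 12) = 22*(6*((½)*1) + 12) = 22*(6*(½) + 12) = 22*(3 + 12) = 22*15 = 330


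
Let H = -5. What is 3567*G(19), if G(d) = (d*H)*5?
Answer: -1694325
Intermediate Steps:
G(d) = -25*d (G(d) = (d*(-5))*5 = -5*d*5 = -25*d)
3567*G(19) = 3567*(-25*19) = 3567*(-475) = -1694325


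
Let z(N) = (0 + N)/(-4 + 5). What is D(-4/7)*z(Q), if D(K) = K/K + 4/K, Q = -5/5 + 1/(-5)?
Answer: 36/5 ≈ 7.2000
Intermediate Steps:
Q = -6/5 (Q = -5*1/5 + 1*(-1/5) = -1 - 1/5 = -6/5 ≈ -1.2000)
D(K) = 1 + 4/K
z(N) = N (z(N) = N/1 = N*1 = N)
D(-4/7)*z(Q) = ((4 - 4/7)/((-4/7)))*(-6/5) = ((4 - 4*1/7)/((-4*1/7)))*(-6/5) = ((4 - 4/7)/(-4/7))*(-6/5) = -7/4*24/7*(-6/5) = -6*(-6/5) = 36/5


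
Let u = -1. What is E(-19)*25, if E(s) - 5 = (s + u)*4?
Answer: -1875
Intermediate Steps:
E(s) = 1 + 4*s (E(s) = 5 + (s - 1)*4 = 5 + (-1 + s)*4 = 5 + (-4 + 4*s) = 1 + 4*s)
E(-19)*25 = (1 + 4*(-19))*25 = (1 - 76)*25 = -75*25 = -1875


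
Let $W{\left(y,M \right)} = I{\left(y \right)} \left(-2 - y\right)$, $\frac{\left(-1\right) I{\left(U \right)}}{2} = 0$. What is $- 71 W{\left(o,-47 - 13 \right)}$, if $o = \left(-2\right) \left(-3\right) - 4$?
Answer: $0$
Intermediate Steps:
$I{\left(U \right)} = 0$ ($I{\left(U \right)} = \left(-2\right) 0 = 0$)
$o = 2$ ($o = 6 - 4 = 2$)
$W{\left(y,M \right)} = 0$ ($W{\left(y,M \right)} = 0 \left(-2 - y\right) = 0$)
$- 71 W{\left(o,-47 - 13 \right)} = \left(-71\right) 0 = 0$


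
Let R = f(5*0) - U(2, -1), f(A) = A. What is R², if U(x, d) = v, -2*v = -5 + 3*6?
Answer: 169/4 ≈ 42.250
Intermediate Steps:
v = -13/2 (v = -(-5 + 3*6)/2 = -(-5 + 18)/2 = -½*13 = -13/2 ≈ -6.5000)
U(x, d) = -13/2
R = 13/2 (R = 5*0 - 1*(-13/2) = 0 + 13/2 = 13/2 ≈ 6.5000)
R² = (13/2)² = 169/4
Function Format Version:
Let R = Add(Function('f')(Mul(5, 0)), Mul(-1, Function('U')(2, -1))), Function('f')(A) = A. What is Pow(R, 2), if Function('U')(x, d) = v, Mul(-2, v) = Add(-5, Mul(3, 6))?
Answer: Rational(169, 4) ≈ 42.250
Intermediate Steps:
v = Rational(-13, 2) (v = Mul(Rational(-1, 2), Add(-5, Mul(3, 6))) = Mul(Rational(-1, 2), Add(-5, 18)) = Mul(Rational(-1, 2), 13) = Rational(-13, 2) ≈ -6.5000)
Function('U')(x, d) = Rational(-13, 2)
R = Rational(13, 2) (R = Add(Mul(5, 0), Mul(-1, Rational(-13, 2))) = Add(0, Rational(13, 2)) = Rational(13, 2) ≈ 6.5000)
Pow(R, 2) = Pow(Rational(13, 2), 2) = Rational(169, 4)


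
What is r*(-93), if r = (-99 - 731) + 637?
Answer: 17949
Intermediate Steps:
r = -193 (r = -830 + 637 = -193)
r*(-93) = -193*(-93) = 17949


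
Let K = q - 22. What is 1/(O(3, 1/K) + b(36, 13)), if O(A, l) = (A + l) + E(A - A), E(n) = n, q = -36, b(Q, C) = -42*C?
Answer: -58/31495 ≈ -0.0018416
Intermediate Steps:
K = -58 (K = -36 - 22 = -58)
O(A, l) = A + l (O(A, l) = (A + l) + (A - A) = (A + l) + 0 = A + l)
1/(O(3, 1/K) + b(36, 13)) = 1/((3 + 1/(-58)) - 42*13) = 1/((3 - 1/58) - 546) = 1/(173/58 - 546) = 1/(-31495/58) = -58/31495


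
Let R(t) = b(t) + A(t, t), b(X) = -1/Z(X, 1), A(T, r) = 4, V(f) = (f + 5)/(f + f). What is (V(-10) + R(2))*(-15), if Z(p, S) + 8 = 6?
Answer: -285/4 ≈ -71.250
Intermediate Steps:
V(f) = (5 + f)/(2*f) (V(f) = (5 + f)/((2*f)) = (5 + f)*(1/(2*f)) = (5 + f)/(2*f))
Z(p, S) = -2 (Z(p, S) = -8 + 6 = -2)
b(X) = 1/2 (b(X) = -1/(-2) = -1*(-1/2) = 1/2)
R(t) = 9/2 (R(t) = 1/2 + 4 = 9/2)
(V(-10) + R(2))*(-15) = ((1/2)*(5 - 10)/(-10) + 9/2)*(-15) = ((1/2)*(-1/10)*(-5) + 9/2)*(-15) = (1/4 + 9/2)*(-15) = (19/4)*(-15) = -285/4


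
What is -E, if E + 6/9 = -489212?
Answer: 1467638/3 ≈ 4.8921e+5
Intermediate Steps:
E = -1467638/3 (E = -⅔ - 489212 = -1467638/3 ≈ -4.8921e+5)
-E = -1*(-1467638/3) = 1467638/3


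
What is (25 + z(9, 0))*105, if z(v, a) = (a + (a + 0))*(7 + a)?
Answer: 2625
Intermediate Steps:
z(v, a) = 2*a*(7 + a) (z(v, a) = (a + a)*(7 + a) = (2*a)*(7 + a) = 2*a*(7 + a))
(25 + z(9, 0))*105 = (25 + 2*0*(7 + 0))*105 = (25 + 2*0*7)*105 = (25 + 0)*105 = 25*105 = 2625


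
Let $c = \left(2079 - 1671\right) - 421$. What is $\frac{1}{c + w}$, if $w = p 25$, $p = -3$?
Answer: $- \frac{1}{88} \approx -0.011364$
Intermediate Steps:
$c = -13$ ($c = \left(2079 - 1671\right) - 421 = 408 - 421 = -13$)
$w = -75$ ($w = \left(-3\right) 25 = -75$)
$\frac{1}{c + w} = \frac{1}{-13 - 75} = \frac{1}{-88} = - \frac{1}{88}$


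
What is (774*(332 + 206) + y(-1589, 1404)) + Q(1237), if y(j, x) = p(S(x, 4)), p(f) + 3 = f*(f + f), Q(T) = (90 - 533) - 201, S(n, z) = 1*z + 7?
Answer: 416007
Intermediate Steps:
S(n, z) = 7 + z (S(n, z) = z + 7 = 7 + z)
Q(T) = -644 (Q(T) = -443 - 201 = -644)
p(f) = -3 + 2*f² (p(f) = -3 + f*(f + f) = -3 + f*(2*f) = -3 + 2*f²)
y(j, x) = 239 (y(j, x) = -3 + 2*(7 + 4)² = -3 + 2*11² = -3 + 2*121 = -3 + 242 = 239)
(774*(332 + 206) + y(-1589, 1404)) + Q(1237) = (774*(332 + 206) + 239) - 644 = (774*538 + 239) - 644 = (416412 + 239) - 644 = 416651 - 644 = 416007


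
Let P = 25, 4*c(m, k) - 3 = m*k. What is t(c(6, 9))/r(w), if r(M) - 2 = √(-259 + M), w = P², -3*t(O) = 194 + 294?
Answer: 488/543 - 244*√366/543 ≈ -7.6980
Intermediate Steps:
c(m, k) = ¾ + k*m/4 (c(m, k) = ¾ + (m*k)/4 = ¾ + (k*m)/4 = ¾ + k*m/4)
t(O) = -488/3 (t(O) = -(194 + 294)/3 = -⅓*488 = -488/3)
w = 625 (w = 25² = 625)
r(M) = 2 + √(-259 + M)
t(c(6, 9))/r(w) = -488/(3*(2 + √(-259 + 625))) = -488/(3*(2 + √366))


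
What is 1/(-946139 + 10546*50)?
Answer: -1/418839 ≈ -2.3876e-6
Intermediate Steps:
1/(-946139 + 10546*50) = 1/(-946139 + 527300) = 1/(-418839) = -1/418839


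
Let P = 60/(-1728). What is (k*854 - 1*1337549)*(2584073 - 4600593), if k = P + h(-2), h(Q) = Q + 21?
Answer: 23980806462415/9 ≈ 2.6645e+12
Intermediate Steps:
P = -5/144 (P = 60*(-1/1728) = -5/144 ≈ -0.034722)
h(Q) = 21 + Q
k = 2731/144 (k = -5/144 + (21 - 2) = -5/144 + 19 = 2731/144 ≈ 18.965)
(k*854 - 1*1337549)*(2584073 - 4600593) = ((2731/144)*854 - 1*1337549)*(2584073 - 4600593) = (1166137/72 - 1337549)*(-2016520) = -95137391/72*(-2016520) = 23980806462415/9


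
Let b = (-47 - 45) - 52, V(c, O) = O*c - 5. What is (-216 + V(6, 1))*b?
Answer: 30960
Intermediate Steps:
V(c, O) = -5 + O*c
b = -144 (b = -92 - 52 = -144)
(-216 + V(6, 1))*b = (-216 + (-5 + 1*6))*(-144) = (-216 + (-5 + 6))*(-144) = (-216 + 1)*(-144) = -215*(-144) = 30960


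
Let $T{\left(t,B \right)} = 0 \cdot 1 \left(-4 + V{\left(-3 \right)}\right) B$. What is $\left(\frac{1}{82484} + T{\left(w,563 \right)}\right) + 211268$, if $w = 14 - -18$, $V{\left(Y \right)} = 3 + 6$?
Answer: $\frac{17426229713}{82484} \approx 2.1127 \cdot 10^{5}$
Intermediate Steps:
$V{\left(Y \right)} = 9$
$w = 32$ ($w = 14 + 18 = 32$)
$T{\left(t,B \right)} = 0$ ($T{\left(t,B \right)} = 0 \cdot 1 \left(-4 + 9\right) B = 0 \cdot 1 \cdot 5 B = 0 \cdot 5 B = 0 B = 0$)
$\left(\frac{1}{82484} + T{\left(w,563 \right)}\right) + 211268 = \left(\frac{1}{82484} + 0\right) + 211268 = \frac{1}{82484} + 211268 = \frac{17426229713}{82484}$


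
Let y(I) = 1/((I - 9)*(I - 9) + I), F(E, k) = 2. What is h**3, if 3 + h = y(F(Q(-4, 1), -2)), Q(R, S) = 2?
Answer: -3511808/132651 ≈ -26.474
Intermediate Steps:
y(I) = 1/(I + (-9 + I)**2) (y(I) = 1/((-9 + I)*(-9 + I) + I) = 1/((-9 + I)**2 + I) = 1/(I + (-9 + I)**2))
h = -152/51 (h = -3 + 1/(2 + (-9 + 2)**2) = -3 + 1/(2 + (-7)**2) = -3 + 1/(2 + 49) = -3 + 1/51 = -152/51 ≈ -2.9804)
h**3 = (-152/51)**3 = -3511808/132651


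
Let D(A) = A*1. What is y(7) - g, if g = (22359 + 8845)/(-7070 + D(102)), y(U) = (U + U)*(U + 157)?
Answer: 4007433/1742 ≈ 2300.5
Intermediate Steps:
D(A) = A
y(U) = 2*U*(157 + U) (y(U) = (2*U)*(157 + U) = 2*U*(157 + U))
g = -7801/1742 (g = (22359 + 8845)/(-7070 + 102) = 31204/(-6968) = 31204*(-1/6968) = -7801/1742 ≈ -4.4782)
y(7) - g = 2*7*(157 + 7) - 1*(-7801/1742) = 2*7*164 + 7801/1742 = 2296 + 7801/1742 = 4007433/1742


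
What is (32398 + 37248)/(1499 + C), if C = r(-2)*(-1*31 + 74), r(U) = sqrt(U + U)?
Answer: 104399354/2254397 - 5989556*I/2254397 ≈ 46.309 - 2.6568*I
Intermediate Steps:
r(U) = sqrt(2)*sqrt(U) (r(U) = sqrt(2*U) = sqrt(2)*sqrt(U))
C = 86*I (C = (sqrt(2)*sqrt(-2))*(-1*31 + 74) = (sqrt(2)*(I*sqrt(2)))*(-31 + 74) = (2*I)*43 = 86*I ≈ 86.0*I)
(32398 + 37248)/(1499 + C) = (32398 + 37248)/(1499 + 86*I) = 69646*((1499 - 86*I)/2254397) = 69646*(1499 - 86*I)/2254397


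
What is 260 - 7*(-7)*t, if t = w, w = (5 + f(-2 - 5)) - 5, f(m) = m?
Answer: -83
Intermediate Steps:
w = -7 (w = (5 + (-2 - 5)) - 5 = (5 - 7) - 5 = -2 - 5 = -7)
t = -7
260 - 7*(-7)*t = 260 - 7*(-7)*(-7) = 260 - (-49)*(-7) = 260 - 1*343 = 260 - 343 = -83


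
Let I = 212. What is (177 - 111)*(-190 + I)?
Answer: 1452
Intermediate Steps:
(177 - 111)*(-190 + I) = (177 - 111)*(-190 + 212) = 66*22 = 1452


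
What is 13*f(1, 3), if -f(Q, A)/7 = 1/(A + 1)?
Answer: -91/4 ≈ -22.750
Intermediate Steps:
f(Q, A) = -7/(1 + A) (f(Q, A) = -7/(A + 1) = -7/(1 + A))
13*f(1, 3) = 13*(-7/(1 + 3)) = 13*(-7/4) = -91/4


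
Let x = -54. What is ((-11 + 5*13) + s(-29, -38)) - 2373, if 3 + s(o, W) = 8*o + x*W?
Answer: -502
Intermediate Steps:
s(o, W) = -3 - 54*W + 8*o (s(o, W) = -3 + (8*o - 54*W) = -3 + (-54*W + 8*o) = -3 - 54*W + 8*o)
((-11 + 5*13) + s(-29, -38)) - 2373 = ((-11 + 5*13) + (-3 - 54*(-38) + 8*(-29))) - 2373 = ((-11 + 65) + (-3 + 2052 - 232)) - 2373 = (54 + 1817) - 2373 = 1871 - 2373 = -502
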